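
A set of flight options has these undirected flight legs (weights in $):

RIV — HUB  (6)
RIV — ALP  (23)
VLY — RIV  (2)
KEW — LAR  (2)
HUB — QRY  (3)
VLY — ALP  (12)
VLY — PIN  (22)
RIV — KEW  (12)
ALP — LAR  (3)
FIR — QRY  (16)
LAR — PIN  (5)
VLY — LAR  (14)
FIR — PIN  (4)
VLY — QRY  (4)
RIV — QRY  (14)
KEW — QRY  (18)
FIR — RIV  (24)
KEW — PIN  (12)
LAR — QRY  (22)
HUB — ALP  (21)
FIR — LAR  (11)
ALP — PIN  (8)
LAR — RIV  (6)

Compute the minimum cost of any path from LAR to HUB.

$12

Running Dijkstra from LAR:
LAR: 0
KEW: 2  (via LAR)
ALP: 3  (via LAR)
PIN: 5  (via LAR)
RIV: 6  (via LAR)
VLY: 8  (via RIV)
FIR: 9  (via PIN)
QRY: 12  (via VLY)
HUB: 12  (via RIV)
Shortest route: LAR → RIV → HUB = $12.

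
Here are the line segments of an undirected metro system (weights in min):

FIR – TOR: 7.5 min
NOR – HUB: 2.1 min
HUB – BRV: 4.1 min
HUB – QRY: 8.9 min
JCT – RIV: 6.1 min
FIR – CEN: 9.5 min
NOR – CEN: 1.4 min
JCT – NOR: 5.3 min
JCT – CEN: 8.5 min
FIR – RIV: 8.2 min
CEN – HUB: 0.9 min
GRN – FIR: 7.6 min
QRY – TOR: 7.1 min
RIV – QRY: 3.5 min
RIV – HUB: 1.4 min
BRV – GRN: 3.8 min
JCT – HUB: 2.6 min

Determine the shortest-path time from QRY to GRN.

Enumerating some paths:
QRY - RIV - HUB - BRV - GRN: 3.5+1.4+4.1+3.8 = 12.8
QRY - RIV - JCT - HUB - BRV - GRN: 3.5+6.1+2.6+4.1+3.8 = 20.1
QRY - HUB - BRV - GRN: 8.9+4.1+3.8 = 16.8
QRY - RIV - FIR - GRN: 3.5+8.2+7.6 = 19.3
Cheapest is QRY - RIV - HUB - BRV - GRN at 12.8 min.

12.8 min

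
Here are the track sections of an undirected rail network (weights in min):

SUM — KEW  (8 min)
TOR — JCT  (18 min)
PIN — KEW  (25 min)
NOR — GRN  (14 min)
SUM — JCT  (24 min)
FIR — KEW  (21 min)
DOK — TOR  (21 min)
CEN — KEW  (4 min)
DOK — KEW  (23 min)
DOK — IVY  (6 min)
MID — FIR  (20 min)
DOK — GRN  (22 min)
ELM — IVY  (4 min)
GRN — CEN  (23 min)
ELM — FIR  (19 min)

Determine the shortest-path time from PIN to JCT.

57 min

Shortest distances from PIN:
PIN: 0
KEW: 25  (via PIN)
CEN: 29  (via KEW)
SUM: 33  (via KEW)
FIR: 46  (via KEW)
DOK: 48  (via KEW)
GRN: 52  (via CEN)
IVY: 54  (via DOK)
JCT: 57  (via SUM)
Shortest route: PIN → KEW → SUM → JCT = 57 min.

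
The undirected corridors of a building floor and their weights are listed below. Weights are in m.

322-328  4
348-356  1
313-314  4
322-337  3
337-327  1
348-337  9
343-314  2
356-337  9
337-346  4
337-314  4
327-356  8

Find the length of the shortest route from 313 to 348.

17 m

Shortest distances from 313:
313: 0
314: 4  (via 313)
343: 6  (via 314)
337: 8  (via 314)
327: 9  (via 337)
322: 11  (via 337)
346: 12  (via 337)
328: 15  (via 322)
348: 17  (via 337)
Shortest route: 313–314–337–348 = 17 m.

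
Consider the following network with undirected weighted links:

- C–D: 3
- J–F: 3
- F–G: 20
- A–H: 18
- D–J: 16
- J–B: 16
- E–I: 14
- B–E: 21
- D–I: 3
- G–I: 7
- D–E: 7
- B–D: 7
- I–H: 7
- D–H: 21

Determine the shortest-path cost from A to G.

Compare a few routes:
A - H - D - E - I - G: 18+21+7+14+7 = 67
A - H - D - I - G: 18+21+3+7 = 49
A - H - I - G: 18+7+7 = 32
Cheapest is A - H - I - G at 32.

32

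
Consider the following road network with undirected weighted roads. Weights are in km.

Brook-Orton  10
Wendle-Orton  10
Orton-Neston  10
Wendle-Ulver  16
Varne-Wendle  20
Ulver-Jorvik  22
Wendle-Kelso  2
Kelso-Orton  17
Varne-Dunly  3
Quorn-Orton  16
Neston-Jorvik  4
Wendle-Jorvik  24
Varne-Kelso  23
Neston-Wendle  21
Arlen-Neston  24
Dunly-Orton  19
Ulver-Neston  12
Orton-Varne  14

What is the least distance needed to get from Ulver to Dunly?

Settle nodes by increasing distance from Ulver:
Ulver: 0
Neston: 12  (via Ulver)
Wendle: 16  (via Ulver)
Jorvik: 16  (via Neston)
Kelso: 18  (via Wendle)
Orton: 22  (via Neston)
Brook: 32  (via Orton)
Varne: 36  (via Wendle)
Arlen: 36  (via Neston)
Quorn: 38  (via Orton)
Dunly: 39  (via Varne)
Shortest route: Ulver–Wendle–Varne–Dunly = 39 km.

39 km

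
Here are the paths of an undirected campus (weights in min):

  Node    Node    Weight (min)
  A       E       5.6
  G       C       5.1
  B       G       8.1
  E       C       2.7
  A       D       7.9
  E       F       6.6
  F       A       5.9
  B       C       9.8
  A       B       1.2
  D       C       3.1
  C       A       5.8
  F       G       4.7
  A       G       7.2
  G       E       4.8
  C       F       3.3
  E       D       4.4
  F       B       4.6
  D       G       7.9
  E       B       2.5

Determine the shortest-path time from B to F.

Running Dijkstra from B:
B: 0
A: 1.2  (via B)
E: 2.5  (via B)
F: 4.6  (via B)
Shortest route: B–F = 4.6 min.

4.6 min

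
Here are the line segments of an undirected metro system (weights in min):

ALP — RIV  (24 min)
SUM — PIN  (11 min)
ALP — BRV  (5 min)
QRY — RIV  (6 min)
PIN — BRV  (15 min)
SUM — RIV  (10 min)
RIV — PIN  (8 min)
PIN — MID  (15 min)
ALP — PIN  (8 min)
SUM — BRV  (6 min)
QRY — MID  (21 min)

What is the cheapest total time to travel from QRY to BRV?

Running Dijkstra from QRY:
QRY: 0
RIV: 6  (via QRY)
PIN: 14  (via RIV)
SUM: 16  (via RIV)
MID: 21  (via QRY)
ALP: 22  (via PIN)
BRV: 22  (via SUM)
Shortest route: QRY–RIV–SUM–BRV = 22 min.

22 min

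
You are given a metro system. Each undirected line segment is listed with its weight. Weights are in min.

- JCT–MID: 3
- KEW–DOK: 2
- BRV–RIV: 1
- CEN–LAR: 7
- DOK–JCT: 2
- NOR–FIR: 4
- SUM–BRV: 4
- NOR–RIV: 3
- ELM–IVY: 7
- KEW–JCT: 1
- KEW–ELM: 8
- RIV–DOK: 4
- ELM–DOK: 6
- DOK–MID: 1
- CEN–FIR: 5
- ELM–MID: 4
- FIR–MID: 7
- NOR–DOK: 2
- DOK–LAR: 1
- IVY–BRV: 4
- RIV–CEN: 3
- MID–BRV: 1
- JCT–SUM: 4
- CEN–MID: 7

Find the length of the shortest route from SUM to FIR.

12 min

Compare a few routes:
SUM–BRV–RIV–CEN–FIR: 4+1+3+5 = 13
SUM–JCT–KEW–DOK–NOR–FIR: 4+1+2+2+4 = 13
SUM–BRV–MID–FIR: 4+1+7 = 12
The minimum is 12 min via SUM–BRV–MID–FIR.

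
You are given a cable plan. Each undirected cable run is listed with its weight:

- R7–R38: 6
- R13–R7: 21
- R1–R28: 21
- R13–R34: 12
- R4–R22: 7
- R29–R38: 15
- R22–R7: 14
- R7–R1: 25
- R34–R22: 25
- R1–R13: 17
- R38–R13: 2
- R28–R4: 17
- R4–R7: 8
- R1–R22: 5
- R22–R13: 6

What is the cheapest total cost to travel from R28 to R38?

Compare a few routes:
R28 → R4 → R22 → R13 → R38: 17+7+6+2 = 32
R28 → R1 → R22 → R13 → R38: 21+5+6+2 = 34
R28 → R4 → R7 → R38: 17+8+6 = 31
R28 → R1 → R13 → R38: 21+17+2 = 40
The minimum is 31 via R28 → R4 → R7 → R38.

31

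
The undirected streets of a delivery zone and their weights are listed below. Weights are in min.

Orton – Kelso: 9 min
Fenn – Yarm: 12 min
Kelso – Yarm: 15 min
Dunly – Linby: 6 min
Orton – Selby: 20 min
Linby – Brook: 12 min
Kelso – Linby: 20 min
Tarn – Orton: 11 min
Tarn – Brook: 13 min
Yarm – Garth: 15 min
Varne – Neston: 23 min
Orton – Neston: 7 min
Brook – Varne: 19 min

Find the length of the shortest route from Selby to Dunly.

Enumerating some paths:
Selby–Orton–Kelso–Linby–Dunly: 20+9+20+6 = 55
Selby–Orton–Tarn–Brook–Linby–Dunly: 20+11+13+12+6 = 62
Cheapest is Selby–Orton–Kelso–Linby–Dunly at 55 min.

55 min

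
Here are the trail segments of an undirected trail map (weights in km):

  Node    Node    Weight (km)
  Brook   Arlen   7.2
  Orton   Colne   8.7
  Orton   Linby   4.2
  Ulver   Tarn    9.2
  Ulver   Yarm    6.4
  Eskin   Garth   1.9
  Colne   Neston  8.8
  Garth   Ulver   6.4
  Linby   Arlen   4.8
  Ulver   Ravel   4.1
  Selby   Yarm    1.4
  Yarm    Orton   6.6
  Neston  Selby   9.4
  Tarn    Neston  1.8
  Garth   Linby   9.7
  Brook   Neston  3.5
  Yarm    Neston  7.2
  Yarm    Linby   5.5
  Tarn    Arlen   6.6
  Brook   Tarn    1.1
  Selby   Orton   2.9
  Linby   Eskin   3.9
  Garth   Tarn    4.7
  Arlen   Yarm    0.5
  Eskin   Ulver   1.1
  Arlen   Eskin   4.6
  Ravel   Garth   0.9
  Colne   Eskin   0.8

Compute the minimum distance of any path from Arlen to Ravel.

7.4 km

Compare a few routes:
Arlen → Eskin → Garth → Ravel: 4.6+1.9+0.9 = 7.4
Arlen → Yarm → Ulver → Ravel: 0.5+6.4+4.1 = 11
Arlen → Yarm → Ulver → Eskin → Garth → Ravel: 0.5+6.4+1.1+1.9+0.9 = 10.8
Arlen → Eskin → Ulver → Ravel: 4.6+1.1+4.1 = 9.8
Cheapest is Arlen → Eskin → Garth → Ravel at 7.4 km.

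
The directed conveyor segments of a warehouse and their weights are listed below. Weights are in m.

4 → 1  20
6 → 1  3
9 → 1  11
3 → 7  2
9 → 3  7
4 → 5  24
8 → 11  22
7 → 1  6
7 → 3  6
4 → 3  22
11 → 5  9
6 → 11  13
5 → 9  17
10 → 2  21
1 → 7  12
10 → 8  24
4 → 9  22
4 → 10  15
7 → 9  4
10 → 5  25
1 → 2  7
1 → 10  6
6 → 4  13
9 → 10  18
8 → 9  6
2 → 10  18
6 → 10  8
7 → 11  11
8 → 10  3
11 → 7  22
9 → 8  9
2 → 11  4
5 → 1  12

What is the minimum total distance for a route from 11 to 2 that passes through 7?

35 m

Shortest 11→7: 11 → 7 = 22
Best 7 to 2: 7 → 1 → 2 costing 13
Total via 7: 22 + 13 = 35 m.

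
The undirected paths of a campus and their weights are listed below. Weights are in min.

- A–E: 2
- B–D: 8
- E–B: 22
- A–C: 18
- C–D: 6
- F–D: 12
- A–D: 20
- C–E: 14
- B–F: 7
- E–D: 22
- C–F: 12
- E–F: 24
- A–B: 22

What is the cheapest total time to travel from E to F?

24 min

Shortest distances from E:
E: 0
A: 2  (via E)
C: 14  (via E)
D: 20  (via C)
B: 22  (via E)
F: 24  (via E)
Shortest route: E–F = 24 min.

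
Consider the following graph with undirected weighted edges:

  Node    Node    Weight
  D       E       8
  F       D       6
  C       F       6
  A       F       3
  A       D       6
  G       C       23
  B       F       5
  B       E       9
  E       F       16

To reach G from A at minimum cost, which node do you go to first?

F

Candidate routes:
A–D–F–C–G: 6+6+6+23 = 41
A–F–C–G: 3+6+23 = 32
The minimum is 32 via A–F–C–G.
So from A the first move is to F.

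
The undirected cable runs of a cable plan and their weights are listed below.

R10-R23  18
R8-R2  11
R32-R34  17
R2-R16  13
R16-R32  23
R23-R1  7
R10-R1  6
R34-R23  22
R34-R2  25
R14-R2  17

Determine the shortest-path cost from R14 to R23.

64

Running Dijkstra from R14:
R14: 0
R2: 17  (via R14)
R8: 28  (via R2)
R16: 30  (via R2)
R34: 42  (via R2)
R32: 53  (via R16)
R23: 64  (via R34)
Shortest route: R14–R2–R34–R23 = 64.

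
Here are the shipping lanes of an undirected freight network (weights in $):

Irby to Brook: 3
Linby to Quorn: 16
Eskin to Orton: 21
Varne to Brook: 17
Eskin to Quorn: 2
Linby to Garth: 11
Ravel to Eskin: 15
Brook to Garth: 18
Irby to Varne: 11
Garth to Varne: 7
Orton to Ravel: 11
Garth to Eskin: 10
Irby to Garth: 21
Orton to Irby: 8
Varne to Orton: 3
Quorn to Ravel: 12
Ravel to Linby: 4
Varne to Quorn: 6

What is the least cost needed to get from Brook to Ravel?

$22

Settle nodes by increasing distance from Brook:
Brook: 0
Irby: 3  (via Brook)
Orton: 11  (via Irby)
Varne: 14  (via Irby)
Garth: 18  (via Brook)
Quorn: 20  (via Varne)
Ravel: 22  (via Orton)
Shortest route: Brook → Irby → Orton → Ravel = $22.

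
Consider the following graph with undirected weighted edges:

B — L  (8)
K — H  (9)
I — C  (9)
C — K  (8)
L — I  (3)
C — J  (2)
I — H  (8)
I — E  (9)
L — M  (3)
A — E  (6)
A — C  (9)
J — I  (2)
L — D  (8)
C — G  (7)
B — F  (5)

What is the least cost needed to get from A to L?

16

Enumerating some paths:
A–C–J–I–L: 9+2+2+3 = 16
A–E–I–L: 6+9+3 = 18
The minimum is 16 via A–C–J–I–L.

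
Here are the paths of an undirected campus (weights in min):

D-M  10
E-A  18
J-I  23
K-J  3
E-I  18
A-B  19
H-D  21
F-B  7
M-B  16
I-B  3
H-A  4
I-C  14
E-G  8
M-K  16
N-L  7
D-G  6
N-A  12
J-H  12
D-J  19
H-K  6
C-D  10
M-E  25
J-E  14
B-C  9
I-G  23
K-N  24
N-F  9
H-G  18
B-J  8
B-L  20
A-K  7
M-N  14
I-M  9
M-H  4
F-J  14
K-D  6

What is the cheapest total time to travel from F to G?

29 min

Enumerating some paths:
F–B–C–D–G: 7+9+10+6 = 32
F–B–J–K–D–G: 7+8+3+6+6 = 30
F–J–K–D–G: 14+3+6+6 = 29
The minimum is 29 min via F–J–K–D–G.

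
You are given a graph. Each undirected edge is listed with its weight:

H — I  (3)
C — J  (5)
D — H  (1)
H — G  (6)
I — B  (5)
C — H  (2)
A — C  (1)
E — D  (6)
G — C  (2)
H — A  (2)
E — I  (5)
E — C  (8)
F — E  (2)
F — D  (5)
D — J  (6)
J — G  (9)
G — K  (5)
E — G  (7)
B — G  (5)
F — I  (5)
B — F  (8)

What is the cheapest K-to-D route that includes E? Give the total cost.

Best K to E: K → G → E costing 12
Shortest E→D: E → D = 6
Total via E: 12 + 6 = 18.

18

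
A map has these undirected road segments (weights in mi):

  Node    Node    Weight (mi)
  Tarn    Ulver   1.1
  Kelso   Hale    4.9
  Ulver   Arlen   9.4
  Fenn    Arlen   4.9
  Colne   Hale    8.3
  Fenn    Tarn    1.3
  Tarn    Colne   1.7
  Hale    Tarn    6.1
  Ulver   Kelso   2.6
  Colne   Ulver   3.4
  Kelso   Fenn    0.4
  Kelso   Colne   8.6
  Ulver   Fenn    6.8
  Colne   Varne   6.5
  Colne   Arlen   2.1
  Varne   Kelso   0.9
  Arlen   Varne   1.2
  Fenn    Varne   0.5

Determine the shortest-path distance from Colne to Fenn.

3 mi

Settle nodes by increasing distance from Colne:
Colne: 0
Tarn: 1.7  (via Colne)
Arlen: 2.1  (via Colne)
Ulver: 2.8  (via Tarn)
Fenn: 3  (via Tarn)
Shortest route: Colne–Tarn–Fenn = 3 mi.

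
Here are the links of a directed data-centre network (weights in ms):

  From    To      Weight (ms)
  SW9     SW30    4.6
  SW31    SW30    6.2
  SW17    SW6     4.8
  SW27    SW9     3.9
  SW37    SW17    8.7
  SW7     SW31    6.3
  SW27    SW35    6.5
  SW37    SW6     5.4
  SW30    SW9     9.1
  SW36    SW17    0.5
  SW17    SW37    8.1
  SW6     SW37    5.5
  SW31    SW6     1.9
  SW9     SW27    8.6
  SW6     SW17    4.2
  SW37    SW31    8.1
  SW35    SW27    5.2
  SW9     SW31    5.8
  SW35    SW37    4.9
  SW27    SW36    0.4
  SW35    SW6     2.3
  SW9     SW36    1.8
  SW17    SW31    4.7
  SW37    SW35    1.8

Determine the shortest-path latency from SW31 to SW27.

Compare a few routes:
SW31 - SW6 - SW37 - SW35 - SW27: 1.9+5.5+1.8+5.2 = 14.4
SW31 - SW6 - SW17 - SW37 - SW35 - SW27: 1.9+4.2+8.1+1.8+5.2 = 21.2
SW31 - SW30 - SW9 - SW27: 6.2+9.1+8.6 = 23.9
The minimum is 14.4 ms via SW31 - SW6 - SW37 - SW35 - SW27.

14.4 ms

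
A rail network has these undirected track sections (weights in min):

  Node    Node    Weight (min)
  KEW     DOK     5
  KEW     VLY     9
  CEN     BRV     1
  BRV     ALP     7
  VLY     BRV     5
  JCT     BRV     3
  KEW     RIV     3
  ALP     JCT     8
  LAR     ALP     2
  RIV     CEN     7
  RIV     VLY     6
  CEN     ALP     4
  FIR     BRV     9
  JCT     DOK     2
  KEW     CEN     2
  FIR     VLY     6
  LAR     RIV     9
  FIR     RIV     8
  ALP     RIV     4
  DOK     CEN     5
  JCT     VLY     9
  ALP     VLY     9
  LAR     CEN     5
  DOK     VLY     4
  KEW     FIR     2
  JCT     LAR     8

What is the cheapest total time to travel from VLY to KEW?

Candidate routes:
VLY → FIR → KEW: 6+2 = 8
VLY → DOK → KEW: 4+5 = 9
The minimum is 8 min via VLY → FIR → KEW.

8 min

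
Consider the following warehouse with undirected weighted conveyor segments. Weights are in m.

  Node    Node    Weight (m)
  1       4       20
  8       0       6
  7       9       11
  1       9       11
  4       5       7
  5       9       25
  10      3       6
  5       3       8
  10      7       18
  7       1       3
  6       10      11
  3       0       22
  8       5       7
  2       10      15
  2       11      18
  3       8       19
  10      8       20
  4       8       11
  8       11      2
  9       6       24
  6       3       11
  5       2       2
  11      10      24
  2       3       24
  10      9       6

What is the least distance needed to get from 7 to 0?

Compare a few routes:
7 - 1 - 4 - 5 - 8 - 0: 3+20+7+7+6 = 43
7 - 1 - 4 - 8 - 0: 3+20+11+6 = 40
7 - 9 - 10 - 8 - 0: 11+6+20+6 = 43
The minimum is 40 m via 7 - 1 - 4 - 8 - 0.

40 m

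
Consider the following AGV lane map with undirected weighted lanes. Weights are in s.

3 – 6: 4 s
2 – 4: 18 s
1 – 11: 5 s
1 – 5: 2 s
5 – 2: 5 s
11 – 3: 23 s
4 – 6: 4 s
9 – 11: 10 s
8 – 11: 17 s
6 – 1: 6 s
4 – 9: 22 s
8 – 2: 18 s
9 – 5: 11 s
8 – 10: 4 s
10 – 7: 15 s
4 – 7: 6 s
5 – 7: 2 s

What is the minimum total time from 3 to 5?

12 s

Enumerating some paths:
3 - 6 - 4 - 7 - 5: 4+4+6+2 = 16
3 - 6 - 1 - 5: 4+6+2 = 12
Cheapest is 3 - 6 - 1 - 5 at 12 s.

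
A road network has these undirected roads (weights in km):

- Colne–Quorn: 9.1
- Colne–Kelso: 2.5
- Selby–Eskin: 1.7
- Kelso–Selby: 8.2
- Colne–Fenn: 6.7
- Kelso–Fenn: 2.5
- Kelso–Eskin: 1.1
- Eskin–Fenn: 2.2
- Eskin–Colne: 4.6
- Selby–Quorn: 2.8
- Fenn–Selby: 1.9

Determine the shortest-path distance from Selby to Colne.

5.3 km

Compare a few routes:
Selby–Eskin–Colne: 1.7+4.6 = 6.3
Selby–Fenn–Kelso–Colne: 1.9+2.5+2.5 = 6.9
Selby–Eskin–Kelso–Colne: 1.7+1.1+2.5 = 5.3
Cheapest is Selby–Eskin–Kelso–Colne at 5.3 km.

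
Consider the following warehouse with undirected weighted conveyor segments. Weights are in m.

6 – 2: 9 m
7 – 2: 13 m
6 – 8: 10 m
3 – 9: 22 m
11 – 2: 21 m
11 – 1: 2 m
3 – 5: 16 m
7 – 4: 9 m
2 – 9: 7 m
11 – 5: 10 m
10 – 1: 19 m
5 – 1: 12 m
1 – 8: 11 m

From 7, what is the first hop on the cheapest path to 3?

Compare a few routes:
7 → 2 → 11 → 5 → 3: 13+21+10+16 = 60
7 → 2 → 11 → 1 → 5 → 3: 13+21+2+12+16 = 64
7 → 2 → 9 → 3: 13+7+22 = 42
The minimum is 42 m via 7 → 2 → 9 → 3.
So from 7 the first move is to 2.

2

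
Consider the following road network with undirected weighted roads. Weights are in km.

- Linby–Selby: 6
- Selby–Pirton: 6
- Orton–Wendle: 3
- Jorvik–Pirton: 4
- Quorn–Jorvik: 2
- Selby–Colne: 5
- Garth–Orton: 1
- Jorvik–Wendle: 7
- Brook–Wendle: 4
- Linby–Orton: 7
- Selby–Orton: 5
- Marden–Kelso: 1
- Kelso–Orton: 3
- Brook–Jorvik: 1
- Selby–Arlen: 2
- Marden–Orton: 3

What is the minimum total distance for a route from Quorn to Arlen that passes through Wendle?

17 km

Shortest Quorn→Wendle: Quorn → Jorvik → Brook → Wendle = 7
Best Wendle to Arlen: Wendle → Orton → Selby → Arlen costing 10
Total via Wendle: 7 + 10 = 17 km.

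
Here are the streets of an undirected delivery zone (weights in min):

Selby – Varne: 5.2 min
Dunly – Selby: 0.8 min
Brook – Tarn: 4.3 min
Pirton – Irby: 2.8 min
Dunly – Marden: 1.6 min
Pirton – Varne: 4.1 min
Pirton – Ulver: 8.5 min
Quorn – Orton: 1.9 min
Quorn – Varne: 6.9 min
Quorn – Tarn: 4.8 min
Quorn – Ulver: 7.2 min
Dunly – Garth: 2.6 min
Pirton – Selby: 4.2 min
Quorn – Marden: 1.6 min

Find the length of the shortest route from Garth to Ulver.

Enumerating some paths:
Garth - Dunly - Selby - Pirton - Ulver: 2.6+0.8+4.2+8.5 = 16.1
Garth - Dunly - Marden - Quorn - Ulver: 2.6+1.6+1.6+7.2 = 13
Cheapest is Garth - Dunly - Marden - Quorn - Ulver at 13 min.

13 min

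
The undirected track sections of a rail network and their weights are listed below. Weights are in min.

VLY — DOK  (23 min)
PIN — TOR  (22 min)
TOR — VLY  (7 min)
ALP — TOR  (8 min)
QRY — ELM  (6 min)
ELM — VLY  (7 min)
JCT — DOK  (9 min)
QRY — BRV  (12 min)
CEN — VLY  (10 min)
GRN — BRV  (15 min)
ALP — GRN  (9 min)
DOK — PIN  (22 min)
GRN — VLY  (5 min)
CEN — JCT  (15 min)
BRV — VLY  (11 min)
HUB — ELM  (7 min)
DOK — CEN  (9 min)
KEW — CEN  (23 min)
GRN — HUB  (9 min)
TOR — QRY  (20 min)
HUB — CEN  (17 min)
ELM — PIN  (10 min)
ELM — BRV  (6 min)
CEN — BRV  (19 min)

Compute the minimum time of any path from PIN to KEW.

Settle nodes by increasing distance from PIN:
PIN: 0
ELM: 10  (via PIN)
BRV: 16  (via ELM)
QRY: 16  (via ELM)
HUB: 17  (via ELM)
VLY: 17  (via ELM)
DOK: 22  (via PIN)
TOR: 22  (via PIN)
GRN: 22  (via VLY)
CEN: 27  (via VLY)
ALP: 30  (via TOR)
JCT: 31  (via DOK)
KEW: 50  (via CEN)
Shortest route: PIN → ELM → VLY → CEN → KEW = 50 min.

50 min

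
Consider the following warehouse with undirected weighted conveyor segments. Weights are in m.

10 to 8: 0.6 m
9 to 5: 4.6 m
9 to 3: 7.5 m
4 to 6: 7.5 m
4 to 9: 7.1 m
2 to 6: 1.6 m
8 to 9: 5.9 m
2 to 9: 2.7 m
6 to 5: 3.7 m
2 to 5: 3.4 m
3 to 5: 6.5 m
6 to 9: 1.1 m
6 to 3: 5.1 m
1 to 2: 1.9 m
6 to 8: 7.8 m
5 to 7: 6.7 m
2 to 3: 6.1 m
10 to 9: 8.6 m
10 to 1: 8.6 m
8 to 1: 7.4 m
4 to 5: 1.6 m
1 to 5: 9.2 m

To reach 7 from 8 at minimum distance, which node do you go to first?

9

Compare a few routes:
8 - 6 - 5 - 7: 7.8+3.7+6.7 = 18.2
8 - 9 - 6 - 5 - 7: 5.9+1.1+3.7+6.7 = 17.4
8 - 9 - 2 - 5 - 7: 5.9+2.7+3.4+6.7 = 18.7
8 - 9 - 5 - 7: 5.9+4.6+6.7 = 17.2
The minimum is 17.2 m via 8 - 9 - 5 - 7.
So from 8 the first move is to 9.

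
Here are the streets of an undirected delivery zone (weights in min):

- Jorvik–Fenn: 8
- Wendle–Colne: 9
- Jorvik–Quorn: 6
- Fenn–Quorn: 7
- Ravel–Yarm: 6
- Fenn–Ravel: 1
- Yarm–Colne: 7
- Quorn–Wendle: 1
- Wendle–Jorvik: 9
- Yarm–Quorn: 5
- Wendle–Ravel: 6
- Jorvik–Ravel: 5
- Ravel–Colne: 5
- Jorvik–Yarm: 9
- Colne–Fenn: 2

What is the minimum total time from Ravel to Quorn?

Running Dijkstra from Ravel:
Ravel: 0
Fenn: 1  (via Ravel)
Colne: 3  (via Fenn)
Jorvik: 5  (via Ravel)
Yarm: 6  (via Ravel)
Wendle: 6  (via Ravel)
Quorn: 7  (via Wendle)
Shortest route: Ravel → Wendle → Quorn = 7 min.

7 min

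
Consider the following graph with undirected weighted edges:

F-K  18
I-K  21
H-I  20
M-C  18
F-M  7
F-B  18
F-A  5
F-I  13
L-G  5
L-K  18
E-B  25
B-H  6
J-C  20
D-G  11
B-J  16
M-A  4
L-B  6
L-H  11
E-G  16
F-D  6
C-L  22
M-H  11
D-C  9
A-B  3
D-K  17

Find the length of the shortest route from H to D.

20

Candidate routes:
H–B–A–F–D: 6+3+5+6 = 20
H–M–F–D: 11+7+6 = 24
H–M–A–F–D: 11+4+5+6 = 26
H–B–A–M–F–D: 6+3+4+7+6 = 26
Cheapest is H–B–A–F–D at 20.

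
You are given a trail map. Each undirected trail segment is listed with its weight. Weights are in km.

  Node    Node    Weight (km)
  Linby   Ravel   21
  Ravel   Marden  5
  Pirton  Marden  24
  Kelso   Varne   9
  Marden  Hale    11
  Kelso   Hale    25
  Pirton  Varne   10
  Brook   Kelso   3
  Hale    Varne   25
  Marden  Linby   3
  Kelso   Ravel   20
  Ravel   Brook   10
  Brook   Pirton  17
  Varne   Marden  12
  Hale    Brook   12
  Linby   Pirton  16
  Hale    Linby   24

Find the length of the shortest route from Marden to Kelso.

18 km

Enumerating some paths:
Marden → Ravel → Kelso: 5+20 = 25
Marden → Ravel → Brook → Kelso: 5+10+3 = 18
Marden → Varne → Kelso: 12+9 = 21
The minimum is 18 km via Marden → Ravel → Brook → Kelso.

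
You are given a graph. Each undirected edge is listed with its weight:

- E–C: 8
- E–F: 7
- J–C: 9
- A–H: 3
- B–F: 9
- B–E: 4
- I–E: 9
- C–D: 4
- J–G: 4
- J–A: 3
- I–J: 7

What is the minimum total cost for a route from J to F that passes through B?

29

Shortest J→B: J → I → E → B = 20
Shortest B→F: B → F = 9
Total via B: 20 + 9 = 29.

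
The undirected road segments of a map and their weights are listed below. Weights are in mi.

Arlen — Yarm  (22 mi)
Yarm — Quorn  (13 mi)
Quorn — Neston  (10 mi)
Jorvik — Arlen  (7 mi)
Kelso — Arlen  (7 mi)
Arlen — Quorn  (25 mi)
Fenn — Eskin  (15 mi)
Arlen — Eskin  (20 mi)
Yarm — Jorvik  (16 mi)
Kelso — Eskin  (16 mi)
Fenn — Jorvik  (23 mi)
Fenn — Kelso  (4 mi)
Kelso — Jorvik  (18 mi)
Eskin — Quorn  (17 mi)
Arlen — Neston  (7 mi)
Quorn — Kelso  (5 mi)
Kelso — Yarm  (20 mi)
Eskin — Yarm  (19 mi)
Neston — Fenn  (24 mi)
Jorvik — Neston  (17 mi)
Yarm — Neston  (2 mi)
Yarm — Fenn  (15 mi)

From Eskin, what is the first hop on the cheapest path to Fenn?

Enumerating some paths:
Eskin → Fenn: 15 = 15
Eskin → Kelso → Fenn: 16+4 = 20
Eskin → Quorn → Kelso → Fenn: 17+5+4 = 26
The minimum is 15 mi via Eskin → Fenn.
So from Eskin the first move is to Fenn.

Fenn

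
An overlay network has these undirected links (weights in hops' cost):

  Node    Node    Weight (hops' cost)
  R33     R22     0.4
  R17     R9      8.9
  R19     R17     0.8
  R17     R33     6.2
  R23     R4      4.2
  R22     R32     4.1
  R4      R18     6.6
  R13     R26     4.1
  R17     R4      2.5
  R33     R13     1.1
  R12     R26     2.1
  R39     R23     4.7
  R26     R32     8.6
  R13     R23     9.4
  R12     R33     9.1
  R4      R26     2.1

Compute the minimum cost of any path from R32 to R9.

Shortest distances from R32:
R32: 0
R22: 4.1  (via R32)
R33: 4.5  (via R22)
R13: 5.6  (via R33)
R26: 8.6  (via R32)
R12: 10.7  (via R26)
R17: 10.7  (via R33)
R4: 10.7  (via R26)
R19: 11.5  (via R17)
R23: 14.9  (via R4)
R18: 17.3  (via R4)
R39: 19.6  (via R23)
R9: 19.6  (via R17)
Shortest route: R32 → R22 → R33 → R17 → R9 = 19.6 hops' cost.

19.6 hops' cost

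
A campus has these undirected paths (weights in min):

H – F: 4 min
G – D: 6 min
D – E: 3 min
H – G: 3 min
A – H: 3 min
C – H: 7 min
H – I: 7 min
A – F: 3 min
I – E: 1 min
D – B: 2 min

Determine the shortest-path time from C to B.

Enumerating some paths:
C–H–G–D–B: 7+3+6+2 = 18
C–H–I–E–D–B: 7+7+1+3+2 = 20
The minimum is 18 min via C–H–G–D–B.

18 min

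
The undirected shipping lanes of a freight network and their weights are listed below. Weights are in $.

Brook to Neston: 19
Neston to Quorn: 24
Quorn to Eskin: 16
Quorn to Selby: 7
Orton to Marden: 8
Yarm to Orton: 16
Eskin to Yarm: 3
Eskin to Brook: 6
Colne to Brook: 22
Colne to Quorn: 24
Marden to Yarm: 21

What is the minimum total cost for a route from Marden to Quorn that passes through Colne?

Shortest Marden→Colne: Marden → Yarm → Eskin → Brook → Colne = 52
Best Colne to Quorn: Colne → Quorn costing 24
Total via Colne: 52 + 24 = $76.

$76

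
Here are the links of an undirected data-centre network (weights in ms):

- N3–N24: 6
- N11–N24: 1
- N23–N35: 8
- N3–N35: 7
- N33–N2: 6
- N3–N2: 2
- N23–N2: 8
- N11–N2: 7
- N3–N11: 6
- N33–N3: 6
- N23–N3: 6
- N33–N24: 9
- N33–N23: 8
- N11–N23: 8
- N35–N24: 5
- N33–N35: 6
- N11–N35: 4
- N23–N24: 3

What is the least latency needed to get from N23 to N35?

Compare a few routes:
N23 - N11 - N35: 8+4 = 12
N23 - N35: 8 = 8
The minimum is 8 ms via N23 - N35.

8 ms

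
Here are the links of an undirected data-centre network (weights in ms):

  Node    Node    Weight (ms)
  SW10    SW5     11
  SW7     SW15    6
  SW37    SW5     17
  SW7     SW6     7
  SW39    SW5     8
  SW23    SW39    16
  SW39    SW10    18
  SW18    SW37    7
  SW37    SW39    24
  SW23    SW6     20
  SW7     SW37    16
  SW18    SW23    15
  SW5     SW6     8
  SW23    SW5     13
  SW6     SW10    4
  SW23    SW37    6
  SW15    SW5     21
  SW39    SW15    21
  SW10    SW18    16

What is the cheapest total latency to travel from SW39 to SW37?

22 ms

Shortest distances from SW39:
SW39: 0
SW5: 8  (via SW39)
SW23: 16  (via SW39)
SW6: 16  (via SW5)
SW10: 18  (via SW39)
SW15: 21  (via SW39)
SW37: 22  (via SW23)
Shortest route: SW39–SW23–SW37 = 22 ms.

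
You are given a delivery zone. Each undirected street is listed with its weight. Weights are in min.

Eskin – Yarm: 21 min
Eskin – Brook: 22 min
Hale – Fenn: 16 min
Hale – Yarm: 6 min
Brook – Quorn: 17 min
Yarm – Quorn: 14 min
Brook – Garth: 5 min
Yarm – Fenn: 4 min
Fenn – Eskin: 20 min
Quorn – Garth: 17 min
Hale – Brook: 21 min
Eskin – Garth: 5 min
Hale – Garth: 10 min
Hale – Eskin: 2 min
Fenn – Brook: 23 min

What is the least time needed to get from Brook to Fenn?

Settle nodes by increasing distance from Brook:
Brook: 0
Garth: 5  (via Brook)
Eskin: 10  (via Garth)
Hale: 12  (via Eskin)
Quorn: 17  (via Brook)
Yarm: 18  (via Hale)
Fenn: 22  (via Yarm)
Shortest route: Brook → Garth → Eskin → Hale → Yarm → Fenn = 22 min.

22 min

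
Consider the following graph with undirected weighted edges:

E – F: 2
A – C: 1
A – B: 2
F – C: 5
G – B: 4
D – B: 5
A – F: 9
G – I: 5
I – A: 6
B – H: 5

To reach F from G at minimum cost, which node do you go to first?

Compare a few routes:
G - B - A - F: 4+2+9 = 15
G - B - A - C - F: 4+2+1+5 = 12
Cheapest is G - B - A - C - F at 12.
So from G the first move is to B.

B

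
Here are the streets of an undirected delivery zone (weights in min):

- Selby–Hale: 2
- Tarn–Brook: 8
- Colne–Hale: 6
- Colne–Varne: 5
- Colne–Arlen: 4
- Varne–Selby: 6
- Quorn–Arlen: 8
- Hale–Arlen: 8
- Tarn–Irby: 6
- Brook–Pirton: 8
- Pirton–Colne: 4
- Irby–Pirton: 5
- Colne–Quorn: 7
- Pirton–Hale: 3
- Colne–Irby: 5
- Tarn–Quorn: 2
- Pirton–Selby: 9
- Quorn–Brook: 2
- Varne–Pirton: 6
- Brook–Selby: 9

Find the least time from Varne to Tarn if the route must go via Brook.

Shortest Varne→Brook: Varne–Pirton–Brook = 14
Best Brook to Tarn: Brook–Quorn–Tarn costing 4
Total via Brook: 14 + 4 = 18 min.

18 min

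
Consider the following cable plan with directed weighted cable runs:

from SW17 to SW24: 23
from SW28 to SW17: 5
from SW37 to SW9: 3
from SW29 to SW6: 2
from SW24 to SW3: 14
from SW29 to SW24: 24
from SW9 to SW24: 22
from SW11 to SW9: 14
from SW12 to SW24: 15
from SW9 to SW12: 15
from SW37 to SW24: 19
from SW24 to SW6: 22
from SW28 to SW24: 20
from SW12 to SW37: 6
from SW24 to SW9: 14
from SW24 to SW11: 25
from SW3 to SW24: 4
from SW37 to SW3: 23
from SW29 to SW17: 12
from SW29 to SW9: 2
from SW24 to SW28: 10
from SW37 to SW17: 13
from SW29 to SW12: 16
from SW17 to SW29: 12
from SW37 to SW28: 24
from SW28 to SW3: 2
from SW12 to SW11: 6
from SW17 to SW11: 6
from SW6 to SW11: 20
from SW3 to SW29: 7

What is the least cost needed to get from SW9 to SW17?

Enumerating some paths:
SW9–SW24–SW28–SW17: 22+10+5 = 37
SW9–SW12–SW37–SW17: 15+6+13 = 34
The minimum is 34 via SW9–SW12–SW37–SW17.

34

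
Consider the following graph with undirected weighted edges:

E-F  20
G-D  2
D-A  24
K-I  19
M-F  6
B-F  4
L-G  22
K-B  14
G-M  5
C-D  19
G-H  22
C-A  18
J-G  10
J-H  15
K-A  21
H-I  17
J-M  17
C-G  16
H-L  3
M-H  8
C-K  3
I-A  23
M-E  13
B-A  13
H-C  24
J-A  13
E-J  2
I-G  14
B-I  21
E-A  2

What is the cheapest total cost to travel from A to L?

Running Dijkstra from A:
A: 0
E: 2  (via A)
J: 4  (via E)
B: 13  (via A)
G: 14  (via J)
M: 15  (via E)
D: 16  (via G)
F: 17  (via B)
C: 18  (via A)
H: 19  (via J)
K: 21  (via A)
L: 22  (via H)
Shortest route: A–E–J–H–L = 22.

22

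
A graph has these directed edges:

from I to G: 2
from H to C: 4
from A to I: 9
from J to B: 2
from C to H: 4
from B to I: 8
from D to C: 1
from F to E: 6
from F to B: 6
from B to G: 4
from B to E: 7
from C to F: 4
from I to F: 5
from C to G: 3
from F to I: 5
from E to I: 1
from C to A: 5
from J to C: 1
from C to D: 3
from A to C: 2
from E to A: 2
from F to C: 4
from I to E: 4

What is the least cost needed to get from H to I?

13

Settle nodes by increasing distance from H:
H: 0
C: 4  (via H)
D: 7  (via C)
G: 7  (via C)
F: 8  (via C)
A: 9  (via C)
I: 13  (via F)
Shortest route: H–C–F–I = 13.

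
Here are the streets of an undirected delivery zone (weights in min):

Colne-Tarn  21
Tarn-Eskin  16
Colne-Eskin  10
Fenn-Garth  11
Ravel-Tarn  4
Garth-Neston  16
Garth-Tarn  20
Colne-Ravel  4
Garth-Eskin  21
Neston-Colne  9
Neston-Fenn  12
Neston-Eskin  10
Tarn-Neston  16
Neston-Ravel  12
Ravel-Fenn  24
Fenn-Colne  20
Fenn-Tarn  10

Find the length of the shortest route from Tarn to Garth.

Candidate routes:
Tarn - Fenn - Garth: 10+11 = 21
Tarn - Neston - Garth: 16+16 = 32
Tarn - Garth: 20 = 20
The minimum is 20 min via Tarn - Garth.

20 min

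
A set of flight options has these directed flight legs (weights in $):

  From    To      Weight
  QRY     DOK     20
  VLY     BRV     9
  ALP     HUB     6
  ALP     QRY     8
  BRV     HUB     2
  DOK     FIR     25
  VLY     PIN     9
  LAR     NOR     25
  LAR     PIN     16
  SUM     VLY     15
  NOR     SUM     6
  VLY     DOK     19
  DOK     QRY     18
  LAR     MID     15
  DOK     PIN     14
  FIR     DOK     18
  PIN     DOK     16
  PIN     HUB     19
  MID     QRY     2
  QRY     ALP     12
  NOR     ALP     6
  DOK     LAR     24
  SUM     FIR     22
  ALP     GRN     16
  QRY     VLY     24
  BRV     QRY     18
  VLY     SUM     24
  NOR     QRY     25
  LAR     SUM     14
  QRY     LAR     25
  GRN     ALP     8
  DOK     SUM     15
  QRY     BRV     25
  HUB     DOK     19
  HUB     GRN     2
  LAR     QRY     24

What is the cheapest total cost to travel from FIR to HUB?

$51

Enumerating some paths:
FIR - DOK - PIN - HUB: 18+14+19 = 51
FIR - DOK - QRY - ALP - HUB: 18+18+12+6 = 54
The minimum is $51 via FIR - DOK - PIN - HUB.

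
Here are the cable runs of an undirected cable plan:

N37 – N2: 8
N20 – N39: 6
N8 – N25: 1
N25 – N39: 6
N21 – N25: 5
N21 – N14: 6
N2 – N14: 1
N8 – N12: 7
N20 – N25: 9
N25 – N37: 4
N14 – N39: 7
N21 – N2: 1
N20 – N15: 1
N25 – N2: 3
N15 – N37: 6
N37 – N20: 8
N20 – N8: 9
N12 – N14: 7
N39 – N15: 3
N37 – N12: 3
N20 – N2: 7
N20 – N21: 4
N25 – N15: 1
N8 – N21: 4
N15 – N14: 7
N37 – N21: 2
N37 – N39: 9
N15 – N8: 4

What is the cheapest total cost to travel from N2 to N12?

6

Enumerating some paths:
N2 - N25 - N37 - N12: 3+4+3 = 10
N2 - N21 - N37 - N12: 1+2+3 = 6
N2 - N14 - N12: 1+7 = 8
Cheapest is N2 - N21 - N37 - N12 at 6.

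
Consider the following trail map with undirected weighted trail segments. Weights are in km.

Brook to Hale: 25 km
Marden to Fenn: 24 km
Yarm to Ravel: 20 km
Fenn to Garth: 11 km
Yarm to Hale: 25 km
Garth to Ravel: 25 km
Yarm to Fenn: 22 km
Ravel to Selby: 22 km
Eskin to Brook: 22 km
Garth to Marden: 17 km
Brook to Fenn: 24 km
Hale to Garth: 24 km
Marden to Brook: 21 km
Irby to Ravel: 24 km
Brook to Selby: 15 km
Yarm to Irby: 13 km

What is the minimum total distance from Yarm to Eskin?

Candidate routes:
Yarm - Fenn - Brook - Eskin: 22+24+22 = 68
Yarm - Hale - Brook - Eskin: 25+25+22 = 72
The minimum is 68 km via Yarm - Fenn - Brook - Eskin.

68 km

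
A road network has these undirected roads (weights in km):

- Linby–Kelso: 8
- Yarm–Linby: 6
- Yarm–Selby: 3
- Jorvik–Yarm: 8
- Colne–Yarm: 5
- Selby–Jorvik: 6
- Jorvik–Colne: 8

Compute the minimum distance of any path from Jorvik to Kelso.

Enumerating some paths:
Jorvik - Yarm - Linby - Kelso: 8+6+8 = 22
Jorvik - Selby - Yarm - Linby - Kelso: 6+3+6+8 = 23
Jorvik - Colne - Yarm - Linby - Kelso: 8+5+6+8 = 27
Cheapest is Jorvik - Yarm - Linby - Kelso at 22 km.

22 km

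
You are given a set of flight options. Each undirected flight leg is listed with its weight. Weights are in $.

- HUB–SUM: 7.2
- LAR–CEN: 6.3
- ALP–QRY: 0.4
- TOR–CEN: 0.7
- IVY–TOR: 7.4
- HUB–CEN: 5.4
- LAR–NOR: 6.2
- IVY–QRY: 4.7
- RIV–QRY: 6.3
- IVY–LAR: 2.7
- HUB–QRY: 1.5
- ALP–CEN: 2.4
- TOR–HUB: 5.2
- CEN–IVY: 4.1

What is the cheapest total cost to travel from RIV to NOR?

Compare a few routes:
RIV → QRY → ALP → CEN → IVY → LAR → NOR: 6.3+0.4+2.4+4.1+2.7+6.2 = 22.1
RIV → QRY → IVY → LAR → NOR: 6.3+4.7+2.7+6.2 = 19.9
RIV → QRY → ALP → CEN → LAR → NOR: 6.3+0.4+2.4+6.3+6.2 = 21.6
The minimum is $19.9 via RIV → QRY → IVY → LAR → NOR.

$19.9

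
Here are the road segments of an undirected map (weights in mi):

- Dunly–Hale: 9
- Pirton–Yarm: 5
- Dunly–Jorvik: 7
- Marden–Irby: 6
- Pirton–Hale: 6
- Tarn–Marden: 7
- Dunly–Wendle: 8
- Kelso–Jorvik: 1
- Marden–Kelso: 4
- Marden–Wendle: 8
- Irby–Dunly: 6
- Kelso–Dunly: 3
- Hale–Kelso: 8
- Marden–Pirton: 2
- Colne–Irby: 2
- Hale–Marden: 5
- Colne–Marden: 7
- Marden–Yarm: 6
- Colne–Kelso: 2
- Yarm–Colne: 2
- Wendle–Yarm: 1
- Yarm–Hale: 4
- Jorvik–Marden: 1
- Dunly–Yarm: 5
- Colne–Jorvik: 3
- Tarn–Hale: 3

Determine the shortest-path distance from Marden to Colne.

Compare a few routes:
Marden–Kelso–Colne: 4+2 = 6
Marden–Jorvik–Colne: 1+3 = 4
Cheapest is Marden–Jorvik–Colne at 4 mi.

4 mi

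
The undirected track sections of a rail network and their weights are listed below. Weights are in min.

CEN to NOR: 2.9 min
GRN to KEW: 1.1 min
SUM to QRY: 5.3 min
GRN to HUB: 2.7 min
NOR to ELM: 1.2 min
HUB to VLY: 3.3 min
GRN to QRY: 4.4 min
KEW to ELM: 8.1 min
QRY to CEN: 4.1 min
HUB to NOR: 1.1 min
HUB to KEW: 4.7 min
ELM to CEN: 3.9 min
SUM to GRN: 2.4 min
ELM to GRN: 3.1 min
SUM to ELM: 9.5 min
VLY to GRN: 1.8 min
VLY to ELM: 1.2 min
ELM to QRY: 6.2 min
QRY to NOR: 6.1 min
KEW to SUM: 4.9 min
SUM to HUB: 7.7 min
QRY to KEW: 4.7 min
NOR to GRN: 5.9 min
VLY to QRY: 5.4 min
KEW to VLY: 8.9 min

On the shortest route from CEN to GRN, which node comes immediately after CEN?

Enumerating some paths:
CEN - NOR - ELM - VLY - GRN: 2.9+1.2+1.2+1.8 = 7.1
CEN - NOR - HUB - GRN: 2.9+1.1+2.7 = 6.7
CEN - ELM - GRN: 3.9+3.1 = 7
CEN - ELM - VLY - GRN: 3.9+1.2+1.8 = 6.9
Cheapest is CEN - NOR - HUB - GRN at 6.7 min.
So from CEN the first move is to NOR.

NOR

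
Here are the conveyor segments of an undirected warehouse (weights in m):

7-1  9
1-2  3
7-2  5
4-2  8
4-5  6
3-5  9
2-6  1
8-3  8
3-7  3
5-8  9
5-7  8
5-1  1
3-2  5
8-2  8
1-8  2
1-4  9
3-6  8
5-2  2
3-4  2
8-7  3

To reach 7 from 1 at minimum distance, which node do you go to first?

8

Compare a few routes:
1 - 8 - 7: 2+3 = 5
1 - 2 - 7: 3+5 = 8
1 - 5 - 2 - 7: 1+2+5 = 8
The minimum is 5 m via 1 - 8 - 7.
So from 1 the first move is to 8.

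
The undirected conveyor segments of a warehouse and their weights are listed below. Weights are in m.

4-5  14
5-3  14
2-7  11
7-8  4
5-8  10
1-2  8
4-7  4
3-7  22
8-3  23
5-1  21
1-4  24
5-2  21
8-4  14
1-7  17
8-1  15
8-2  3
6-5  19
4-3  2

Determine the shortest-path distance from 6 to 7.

33 m

Running Dijkstra from 6:
6: 0
5: 19  (via 6)
8: 29  (via 5)
2: 32  (via 8)
3: 33  (via 5)
4: 33  (via 5)
7: 33  (via 8)
Shortest route: 6 → 5 → 8 → 7 = 33 m.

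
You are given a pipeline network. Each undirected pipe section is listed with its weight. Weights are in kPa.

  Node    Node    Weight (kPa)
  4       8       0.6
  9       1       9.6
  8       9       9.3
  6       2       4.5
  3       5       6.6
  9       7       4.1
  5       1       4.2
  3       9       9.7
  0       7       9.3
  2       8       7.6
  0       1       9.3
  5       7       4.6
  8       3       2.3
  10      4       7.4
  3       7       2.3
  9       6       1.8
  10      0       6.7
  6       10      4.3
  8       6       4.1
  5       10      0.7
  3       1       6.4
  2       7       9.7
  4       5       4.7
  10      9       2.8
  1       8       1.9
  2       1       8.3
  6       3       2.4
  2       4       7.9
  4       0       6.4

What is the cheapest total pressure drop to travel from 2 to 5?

Candidate routes:
2 - 6 - 10 - 5: 4.5+4.3+0.7 = 9.5
2 - 6 - 9 - 10 - 5: 4.5+1.8+2.8+0.7 = 9.8
The minimum is 9.5 kPa via 2 - 6 - 10 - 5.

9.5 kPa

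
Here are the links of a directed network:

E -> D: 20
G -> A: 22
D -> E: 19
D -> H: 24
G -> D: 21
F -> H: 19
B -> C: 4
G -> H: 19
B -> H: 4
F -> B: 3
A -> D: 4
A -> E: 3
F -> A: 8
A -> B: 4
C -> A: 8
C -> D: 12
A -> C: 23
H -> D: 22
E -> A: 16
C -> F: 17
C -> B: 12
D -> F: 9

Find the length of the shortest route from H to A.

Running Dijkstra from H:
H: 0
D: 22  (via H)
F: 31  (via D)
B: 34  (via F)
C: 38  (via B)
A: 39  (via F)
Shortest route: H → D → F → A = 39.

39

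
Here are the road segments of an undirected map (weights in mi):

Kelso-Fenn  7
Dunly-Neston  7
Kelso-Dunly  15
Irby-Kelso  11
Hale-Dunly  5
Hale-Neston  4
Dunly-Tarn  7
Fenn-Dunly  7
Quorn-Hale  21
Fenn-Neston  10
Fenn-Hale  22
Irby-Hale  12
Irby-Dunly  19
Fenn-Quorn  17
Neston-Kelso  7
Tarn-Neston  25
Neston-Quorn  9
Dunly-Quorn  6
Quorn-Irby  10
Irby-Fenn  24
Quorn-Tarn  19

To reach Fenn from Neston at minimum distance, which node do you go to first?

Enumerating some paths:
Neston - Hale - Dunly - Fenn: 4+5+7 = 16
Neston - Dunly - Fenn: 7+7 = 14
Neston - Fenn: 10 = 10
Neston - Kelso - Fenn: 7+7 = 14
The minimum is 10 mi via Neston - Fenn.
So from Neston the first move is to Fenn.

Fenn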